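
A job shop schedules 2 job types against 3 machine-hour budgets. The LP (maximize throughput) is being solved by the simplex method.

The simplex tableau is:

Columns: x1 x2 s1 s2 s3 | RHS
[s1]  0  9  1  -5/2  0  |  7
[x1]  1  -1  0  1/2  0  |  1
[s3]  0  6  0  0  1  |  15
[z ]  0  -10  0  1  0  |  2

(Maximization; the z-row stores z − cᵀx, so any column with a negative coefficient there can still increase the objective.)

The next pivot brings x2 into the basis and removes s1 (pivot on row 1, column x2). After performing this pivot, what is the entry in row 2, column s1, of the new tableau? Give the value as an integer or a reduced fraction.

Pivot element is row 1, column x2: 9.
Normalize row 1: new (row 1, s1) = 1/9 = 1/9.
row 2 ← row 2 − (-1)·(new row 1): 0 − (-1)·(1/9) = 1/9.

1/9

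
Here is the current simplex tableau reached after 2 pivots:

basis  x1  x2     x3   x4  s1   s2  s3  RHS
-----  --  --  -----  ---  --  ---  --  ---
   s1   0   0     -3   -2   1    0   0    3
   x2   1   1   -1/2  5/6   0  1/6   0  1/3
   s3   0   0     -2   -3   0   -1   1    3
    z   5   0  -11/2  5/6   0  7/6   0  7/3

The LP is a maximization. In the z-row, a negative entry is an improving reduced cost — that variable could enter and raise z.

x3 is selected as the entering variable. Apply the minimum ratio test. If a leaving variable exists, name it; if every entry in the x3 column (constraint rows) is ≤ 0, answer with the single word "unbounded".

unbounded

x3-column entries: row 1: -3, row 2: -1/2, row 3: -2. All ≤ 0, so x3 can increase without bound; the LP is unbounded in this direction.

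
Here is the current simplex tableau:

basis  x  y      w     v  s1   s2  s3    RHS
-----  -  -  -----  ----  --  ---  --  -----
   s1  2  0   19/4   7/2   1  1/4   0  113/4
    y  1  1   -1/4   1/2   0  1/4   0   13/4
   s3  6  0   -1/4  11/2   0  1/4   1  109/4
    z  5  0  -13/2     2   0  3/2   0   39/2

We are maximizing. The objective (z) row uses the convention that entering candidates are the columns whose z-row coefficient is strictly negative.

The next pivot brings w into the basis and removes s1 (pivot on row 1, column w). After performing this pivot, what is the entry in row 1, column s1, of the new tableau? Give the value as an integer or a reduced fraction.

Pivot element is row 1, column w: 19/4.
Normalize row 1: new (row 1, s1) = 1/(19/4) = 4/19.
Row 1 is the pivot row, so the entry is 4/19.

4/19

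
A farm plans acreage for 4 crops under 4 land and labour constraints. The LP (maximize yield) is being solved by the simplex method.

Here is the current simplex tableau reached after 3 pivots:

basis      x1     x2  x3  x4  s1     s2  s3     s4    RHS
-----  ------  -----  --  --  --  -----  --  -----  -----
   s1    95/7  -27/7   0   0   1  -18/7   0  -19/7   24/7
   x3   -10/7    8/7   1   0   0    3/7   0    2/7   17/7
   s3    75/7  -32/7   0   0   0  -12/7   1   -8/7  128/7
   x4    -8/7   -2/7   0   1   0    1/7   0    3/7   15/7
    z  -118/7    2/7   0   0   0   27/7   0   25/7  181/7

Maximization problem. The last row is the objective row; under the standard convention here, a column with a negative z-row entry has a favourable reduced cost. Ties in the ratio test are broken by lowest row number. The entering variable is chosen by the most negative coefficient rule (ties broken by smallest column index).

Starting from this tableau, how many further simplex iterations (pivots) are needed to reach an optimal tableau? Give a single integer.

pivot: x1 in, s1 out → z = 2861/95
pivot: x2 in, x3 out → z = 1651/35
No improving column remains; optimal.

2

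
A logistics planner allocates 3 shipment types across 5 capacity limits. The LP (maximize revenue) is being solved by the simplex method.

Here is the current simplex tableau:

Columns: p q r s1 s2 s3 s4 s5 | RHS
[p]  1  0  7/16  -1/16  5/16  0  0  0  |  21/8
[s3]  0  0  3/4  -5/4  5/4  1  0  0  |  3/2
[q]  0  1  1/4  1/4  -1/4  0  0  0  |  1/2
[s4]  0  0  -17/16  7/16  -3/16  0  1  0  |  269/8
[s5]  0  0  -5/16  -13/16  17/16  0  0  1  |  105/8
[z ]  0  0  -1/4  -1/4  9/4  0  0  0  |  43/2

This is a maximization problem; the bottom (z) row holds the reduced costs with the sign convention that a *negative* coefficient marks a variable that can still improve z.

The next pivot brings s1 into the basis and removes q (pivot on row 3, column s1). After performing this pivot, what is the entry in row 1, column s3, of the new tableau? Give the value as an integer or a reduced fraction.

Pivot element is row 3, column s1: 1/4.
Normalize row 3: new (row 3, s3) = 0/(1/4) = 0.
row 1 ← row 1 − (-1/16)·(new row 3): 0 − (-1/16)·0 = 0.

0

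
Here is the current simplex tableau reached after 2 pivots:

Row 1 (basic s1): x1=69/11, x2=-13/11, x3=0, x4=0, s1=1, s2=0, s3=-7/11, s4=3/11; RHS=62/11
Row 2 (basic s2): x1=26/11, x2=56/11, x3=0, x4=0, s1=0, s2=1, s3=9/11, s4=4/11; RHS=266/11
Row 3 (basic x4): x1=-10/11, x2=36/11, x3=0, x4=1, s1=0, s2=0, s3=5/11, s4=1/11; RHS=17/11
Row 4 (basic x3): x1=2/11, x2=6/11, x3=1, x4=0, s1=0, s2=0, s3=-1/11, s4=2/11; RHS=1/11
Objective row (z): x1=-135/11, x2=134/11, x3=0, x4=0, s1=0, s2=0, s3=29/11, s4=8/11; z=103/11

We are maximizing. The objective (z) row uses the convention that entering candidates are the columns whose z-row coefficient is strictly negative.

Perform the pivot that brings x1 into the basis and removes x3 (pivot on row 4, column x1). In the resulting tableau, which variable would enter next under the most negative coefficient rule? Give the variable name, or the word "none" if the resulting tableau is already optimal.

s3

Pivot element 2/11. New z-row = old z-row − (-135/11)·(row 4/(2/11)).
Updated z-row coefficients: x1: 0, x2: 49, x3: 135/2, x4: 0, s1: 0, s2: 0, s3: -7/2, s4: 13.
The most negative is -7/2 in column s3, so s3 would enter next.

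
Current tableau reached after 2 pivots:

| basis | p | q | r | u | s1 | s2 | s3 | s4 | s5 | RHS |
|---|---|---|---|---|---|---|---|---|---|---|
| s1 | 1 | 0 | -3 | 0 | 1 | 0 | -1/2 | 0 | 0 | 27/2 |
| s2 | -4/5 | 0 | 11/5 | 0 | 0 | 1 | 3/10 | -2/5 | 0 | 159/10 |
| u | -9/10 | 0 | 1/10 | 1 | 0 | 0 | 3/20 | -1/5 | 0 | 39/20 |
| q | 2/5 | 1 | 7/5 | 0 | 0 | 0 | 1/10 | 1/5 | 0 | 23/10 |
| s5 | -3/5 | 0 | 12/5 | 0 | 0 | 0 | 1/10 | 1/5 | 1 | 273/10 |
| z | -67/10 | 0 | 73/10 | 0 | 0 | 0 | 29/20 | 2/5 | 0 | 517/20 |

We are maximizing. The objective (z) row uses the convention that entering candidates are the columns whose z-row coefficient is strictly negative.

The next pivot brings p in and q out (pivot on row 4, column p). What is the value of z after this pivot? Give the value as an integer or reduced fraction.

515/8

Minimum ratio for p: (23/10)/(2/5) = 23/4.
z changes by −(z-row coeff of p)·ratio = −(-67/10)·(23/4) = 1541/40.
New z = 517/20 + (1541/40) = 515/8.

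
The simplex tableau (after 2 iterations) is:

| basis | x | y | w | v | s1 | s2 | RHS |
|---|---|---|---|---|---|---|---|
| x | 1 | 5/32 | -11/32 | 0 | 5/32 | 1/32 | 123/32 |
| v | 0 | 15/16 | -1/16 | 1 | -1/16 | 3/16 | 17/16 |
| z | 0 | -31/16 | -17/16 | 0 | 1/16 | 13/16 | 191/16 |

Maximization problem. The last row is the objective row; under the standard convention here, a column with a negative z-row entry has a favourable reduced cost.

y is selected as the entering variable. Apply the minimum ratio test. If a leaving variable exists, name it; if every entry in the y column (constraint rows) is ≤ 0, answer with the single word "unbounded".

v

Ratios: row 1 (x): (123/32)/(5/32) = 123/5; row 2 (v): (17/16)/(15/16) = 17/15.
Minimum ratio is in the v row, so v leaves.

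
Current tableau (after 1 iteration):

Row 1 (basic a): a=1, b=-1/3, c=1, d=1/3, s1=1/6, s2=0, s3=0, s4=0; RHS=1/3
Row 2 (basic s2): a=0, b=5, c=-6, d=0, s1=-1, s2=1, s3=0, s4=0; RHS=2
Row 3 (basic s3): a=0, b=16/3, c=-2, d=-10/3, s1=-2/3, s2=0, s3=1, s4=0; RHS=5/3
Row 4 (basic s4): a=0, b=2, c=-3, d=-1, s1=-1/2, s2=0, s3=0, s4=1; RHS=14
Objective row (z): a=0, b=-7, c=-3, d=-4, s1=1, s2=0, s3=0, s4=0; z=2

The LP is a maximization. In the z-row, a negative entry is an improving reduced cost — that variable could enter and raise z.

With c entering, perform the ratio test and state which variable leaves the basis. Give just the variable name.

a

Ratios: row 1 (a): (1/3)/1 = 1/3; row 2 (s2): entry -6 ≤ 0, skip; row 3 (s3): entry -2 ≤ 0, skip; row 4 (s4): entry -3 ≤ 0, skip.
Minimum ratio 1/3 is in the a row, so a leaves.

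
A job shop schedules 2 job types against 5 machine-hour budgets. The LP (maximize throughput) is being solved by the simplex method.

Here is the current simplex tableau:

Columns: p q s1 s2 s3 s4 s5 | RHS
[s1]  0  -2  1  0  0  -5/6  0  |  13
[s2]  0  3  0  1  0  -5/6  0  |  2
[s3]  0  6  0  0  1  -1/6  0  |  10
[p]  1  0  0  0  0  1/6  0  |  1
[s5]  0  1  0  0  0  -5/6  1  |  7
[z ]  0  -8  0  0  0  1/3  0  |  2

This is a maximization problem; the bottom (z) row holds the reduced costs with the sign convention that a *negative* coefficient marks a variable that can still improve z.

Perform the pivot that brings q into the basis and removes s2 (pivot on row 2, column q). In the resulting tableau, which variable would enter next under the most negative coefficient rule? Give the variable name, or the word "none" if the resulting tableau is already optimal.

s4

Pivot element 3. New z-row = old z-row − (-8)·(row 2/3).
Updated z-row coefficients: p: 0, q: 0, s1: 0, s2: 8/3, s3: 0, s4: -17/9, s5: 0.
The most negative is -17/9 in column s4, so s4 would enter next.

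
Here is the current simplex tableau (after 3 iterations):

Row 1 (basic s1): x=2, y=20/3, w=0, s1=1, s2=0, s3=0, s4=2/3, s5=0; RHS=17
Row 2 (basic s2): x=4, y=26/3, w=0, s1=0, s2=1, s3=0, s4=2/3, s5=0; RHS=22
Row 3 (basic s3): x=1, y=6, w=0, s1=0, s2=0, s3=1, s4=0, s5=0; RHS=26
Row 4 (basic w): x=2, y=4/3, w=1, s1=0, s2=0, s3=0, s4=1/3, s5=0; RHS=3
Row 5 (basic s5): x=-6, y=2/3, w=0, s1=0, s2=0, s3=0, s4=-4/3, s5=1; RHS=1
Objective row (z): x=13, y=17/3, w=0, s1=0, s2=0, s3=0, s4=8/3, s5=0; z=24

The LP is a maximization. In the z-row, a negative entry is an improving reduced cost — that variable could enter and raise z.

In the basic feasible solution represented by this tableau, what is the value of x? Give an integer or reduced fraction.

x is nonbasic (not in the basis column), so its value in the current BFS is 0.

0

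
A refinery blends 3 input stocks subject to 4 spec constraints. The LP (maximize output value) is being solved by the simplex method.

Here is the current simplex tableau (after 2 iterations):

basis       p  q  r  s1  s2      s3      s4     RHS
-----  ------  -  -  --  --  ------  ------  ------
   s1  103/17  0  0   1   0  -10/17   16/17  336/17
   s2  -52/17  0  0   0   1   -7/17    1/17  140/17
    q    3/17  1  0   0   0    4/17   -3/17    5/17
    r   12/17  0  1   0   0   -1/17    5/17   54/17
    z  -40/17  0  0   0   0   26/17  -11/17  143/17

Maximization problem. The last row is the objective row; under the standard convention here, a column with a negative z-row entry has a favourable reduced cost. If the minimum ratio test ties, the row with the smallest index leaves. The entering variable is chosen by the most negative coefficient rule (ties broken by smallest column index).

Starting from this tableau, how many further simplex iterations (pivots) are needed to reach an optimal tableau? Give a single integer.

pivot: p in, q out → z = 37/3
pivot: s4 in, s1 out → z = 346/21
pivot: q in, r out → z = 331/19
No improving column remains; optimal.

3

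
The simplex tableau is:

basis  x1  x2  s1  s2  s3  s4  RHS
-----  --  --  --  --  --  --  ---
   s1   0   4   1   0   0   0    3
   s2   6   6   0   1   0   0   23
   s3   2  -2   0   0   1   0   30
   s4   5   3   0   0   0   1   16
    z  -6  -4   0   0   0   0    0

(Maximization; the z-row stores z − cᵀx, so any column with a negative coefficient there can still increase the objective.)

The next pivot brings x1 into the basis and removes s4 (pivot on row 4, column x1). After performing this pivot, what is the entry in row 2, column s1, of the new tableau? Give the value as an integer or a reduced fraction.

Pivot element is row 4, column x1: 5.
Normalize row 4: new (row 4, s1) = 0/5 = 0.
row 2 ← row 2 − 6·(new row 4): 0 − 6·0 = 0.

0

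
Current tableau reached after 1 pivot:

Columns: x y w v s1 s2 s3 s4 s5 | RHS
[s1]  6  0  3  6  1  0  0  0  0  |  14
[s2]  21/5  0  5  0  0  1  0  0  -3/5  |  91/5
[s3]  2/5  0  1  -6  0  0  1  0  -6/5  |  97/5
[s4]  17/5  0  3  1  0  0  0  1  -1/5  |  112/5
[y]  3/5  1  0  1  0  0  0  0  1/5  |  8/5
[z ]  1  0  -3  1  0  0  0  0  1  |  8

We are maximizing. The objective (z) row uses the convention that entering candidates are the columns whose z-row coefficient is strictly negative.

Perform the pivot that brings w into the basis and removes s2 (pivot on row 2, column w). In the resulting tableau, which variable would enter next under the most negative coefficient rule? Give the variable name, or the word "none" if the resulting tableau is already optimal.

Pivot element 5. New z-row = old z-row − (-3)·(row 2/5).
Updated z-row coefficients: x: 88/25, y: 0, w: 0, v: 1, s1: 0, s2: 3/5, s3: 0, s4: 0, s5: 16/25.
No coefficient is strictly negative; the tableau after this pivot is optimal.

none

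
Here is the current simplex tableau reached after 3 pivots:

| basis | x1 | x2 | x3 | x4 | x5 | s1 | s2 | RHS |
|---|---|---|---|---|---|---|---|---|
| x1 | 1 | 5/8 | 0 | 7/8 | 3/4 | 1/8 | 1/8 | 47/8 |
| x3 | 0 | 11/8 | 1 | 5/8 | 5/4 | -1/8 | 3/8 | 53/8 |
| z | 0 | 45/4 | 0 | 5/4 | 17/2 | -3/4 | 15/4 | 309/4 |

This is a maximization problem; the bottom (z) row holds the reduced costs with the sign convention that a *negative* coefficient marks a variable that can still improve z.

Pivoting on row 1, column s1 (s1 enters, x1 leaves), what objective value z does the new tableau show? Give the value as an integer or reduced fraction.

Minimum ratio for s1: (47/8)/(1/8) = 47.
z changes by −(z-row coeff of s1)·ratio = −(-3/4)·47 = 141/4.
New z = 309/4 + (141/4) = 225/2.

225/2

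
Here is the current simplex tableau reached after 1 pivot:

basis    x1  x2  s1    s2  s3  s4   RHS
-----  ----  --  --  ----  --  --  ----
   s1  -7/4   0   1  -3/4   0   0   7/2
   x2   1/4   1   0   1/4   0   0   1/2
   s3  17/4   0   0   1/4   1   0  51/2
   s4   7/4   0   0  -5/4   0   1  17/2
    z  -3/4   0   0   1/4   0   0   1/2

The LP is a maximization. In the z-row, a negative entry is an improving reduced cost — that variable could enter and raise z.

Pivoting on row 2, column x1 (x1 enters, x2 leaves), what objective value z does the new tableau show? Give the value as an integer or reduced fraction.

2

Minimum ratio for x1: (1/2)/(1/4) = 2.
z changes by −(z-row coeff of x1)·ratio = −(-3/4)·2 = 3/2.
New z = 1/2 + (3/2) = 2.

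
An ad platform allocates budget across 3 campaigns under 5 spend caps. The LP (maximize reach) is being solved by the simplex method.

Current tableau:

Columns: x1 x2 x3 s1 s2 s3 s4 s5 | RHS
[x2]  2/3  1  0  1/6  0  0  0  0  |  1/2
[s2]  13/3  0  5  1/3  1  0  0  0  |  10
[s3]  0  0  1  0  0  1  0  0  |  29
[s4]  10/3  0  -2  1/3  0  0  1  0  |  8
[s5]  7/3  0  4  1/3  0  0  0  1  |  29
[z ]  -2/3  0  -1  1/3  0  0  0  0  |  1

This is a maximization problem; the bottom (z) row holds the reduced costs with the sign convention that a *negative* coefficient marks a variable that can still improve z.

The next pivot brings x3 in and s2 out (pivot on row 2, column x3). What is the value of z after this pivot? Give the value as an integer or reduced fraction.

Minimum ratio for x3: 10/5 = 2.
z changes by −(z-row coeff of x3)·ratio = −(-1)·2 = 2.
New z = 1 + 2 = 3.

3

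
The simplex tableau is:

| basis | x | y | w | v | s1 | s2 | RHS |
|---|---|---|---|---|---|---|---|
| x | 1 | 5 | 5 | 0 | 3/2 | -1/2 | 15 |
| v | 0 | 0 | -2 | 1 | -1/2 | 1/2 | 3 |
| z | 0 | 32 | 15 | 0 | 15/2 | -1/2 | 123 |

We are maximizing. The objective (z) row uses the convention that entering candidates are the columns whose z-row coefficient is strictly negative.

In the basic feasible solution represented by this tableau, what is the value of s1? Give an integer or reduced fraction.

0

s1 is nonbasic (not in the basis column), so its value in the current BFS is 0.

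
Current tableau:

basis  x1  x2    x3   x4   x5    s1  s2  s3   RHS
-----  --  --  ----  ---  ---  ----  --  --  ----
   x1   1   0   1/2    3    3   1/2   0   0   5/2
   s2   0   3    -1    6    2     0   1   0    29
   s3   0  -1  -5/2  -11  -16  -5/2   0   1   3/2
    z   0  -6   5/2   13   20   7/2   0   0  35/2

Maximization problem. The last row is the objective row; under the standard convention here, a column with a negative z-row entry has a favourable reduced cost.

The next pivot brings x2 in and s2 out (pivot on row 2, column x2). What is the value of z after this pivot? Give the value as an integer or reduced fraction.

151/2

Minimum ratio for x2: 29/3 = 29/3.
z changes by −(z-row coeff of x2)·ratio = −(-6)·(29/3) = 58.
New z = 35/2 + 58 = 151/2.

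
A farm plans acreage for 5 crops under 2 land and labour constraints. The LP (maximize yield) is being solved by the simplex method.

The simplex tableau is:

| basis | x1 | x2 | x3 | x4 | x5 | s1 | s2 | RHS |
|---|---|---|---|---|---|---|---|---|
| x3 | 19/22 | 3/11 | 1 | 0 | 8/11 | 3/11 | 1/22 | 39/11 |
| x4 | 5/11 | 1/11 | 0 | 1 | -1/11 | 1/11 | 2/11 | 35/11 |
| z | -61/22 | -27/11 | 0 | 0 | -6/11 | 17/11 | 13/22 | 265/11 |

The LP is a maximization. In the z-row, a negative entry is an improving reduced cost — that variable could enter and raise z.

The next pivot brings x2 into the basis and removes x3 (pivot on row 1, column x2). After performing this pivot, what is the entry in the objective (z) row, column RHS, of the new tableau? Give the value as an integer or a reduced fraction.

Pivot element is row 1, column x2: 3/11.
Normalize row 1: new (row 1, RHS) = (39/11)/(3/11) = 13.
z-row ← z-row − (-27/11)·(new row 1): 265/11 − (-27/11)·13 = 56.

56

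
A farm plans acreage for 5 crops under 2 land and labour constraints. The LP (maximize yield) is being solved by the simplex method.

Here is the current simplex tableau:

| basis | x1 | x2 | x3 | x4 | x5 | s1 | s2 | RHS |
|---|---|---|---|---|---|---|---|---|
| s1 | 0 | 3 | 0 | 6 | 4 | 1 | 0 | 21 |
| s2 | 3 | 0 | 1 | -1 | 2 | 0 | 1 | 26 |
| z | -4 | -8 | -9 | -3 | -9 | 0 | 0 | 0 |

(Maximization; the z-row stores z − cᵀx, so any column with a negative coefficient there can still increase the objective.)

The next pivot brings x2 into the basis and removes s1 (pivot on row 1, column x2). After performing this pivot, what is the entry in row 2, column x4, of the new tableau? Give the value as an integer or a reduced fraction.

-1

Pivot element is row 1, column x2: 3.
Normalize row 1: new (row 1, x4) = 6/3 = 2.
row 2 ← row 2 − 0·(new row 1): -1 − 0·2 = -1.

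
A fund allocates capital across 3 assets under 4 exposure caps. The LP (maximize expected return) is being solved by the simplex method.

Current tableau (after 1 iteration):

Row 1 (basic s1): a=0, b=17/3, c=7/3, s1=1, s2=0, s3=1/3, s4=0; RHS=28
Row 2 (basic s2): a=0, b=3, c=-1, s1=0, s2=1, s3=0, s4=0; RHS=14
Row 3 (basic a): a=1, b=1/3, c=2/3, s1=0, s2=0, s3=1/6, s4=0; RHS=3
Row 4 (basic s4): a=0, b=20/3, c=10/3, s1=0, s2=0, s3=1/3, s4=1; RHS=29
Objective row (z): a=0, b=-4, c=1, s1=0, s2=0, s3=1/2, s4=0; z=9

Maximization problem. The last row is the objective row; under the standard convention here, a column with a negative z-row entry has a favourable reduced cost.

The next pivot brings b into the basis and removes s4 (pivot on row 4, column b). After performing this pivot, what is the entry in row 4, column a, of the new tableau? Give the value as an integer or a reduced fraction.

0

Pivot element is row 4, column b: 20/3.
Normalize row 4: new (row 4, a) = 0/(20/3) = 0.
Row 4 is the pivot row, so the entry is 0.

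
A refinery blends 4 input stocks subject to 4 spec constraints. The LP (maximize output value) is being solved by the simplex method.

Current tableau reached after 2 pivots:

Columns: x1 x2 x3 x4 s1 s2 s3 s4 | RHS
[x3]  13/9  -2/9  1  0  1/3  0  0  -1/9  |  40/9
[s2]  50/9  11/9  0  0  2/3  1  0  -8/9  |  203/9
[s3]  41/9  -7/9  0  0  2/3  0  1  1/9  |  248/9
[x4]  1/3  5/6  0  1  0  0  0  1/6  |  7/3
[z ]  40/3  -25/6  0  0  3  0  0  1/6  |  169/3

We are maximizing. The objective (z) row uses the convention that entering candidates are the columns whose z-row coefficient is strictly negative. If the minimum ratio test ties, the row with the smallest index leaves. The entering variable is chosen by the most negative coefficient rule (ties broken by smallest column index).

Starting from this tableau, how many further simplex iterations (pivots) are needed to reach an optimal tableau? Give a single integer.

1

pivot: x2 in, x4 out → z = 68
No improving column remains; optimal.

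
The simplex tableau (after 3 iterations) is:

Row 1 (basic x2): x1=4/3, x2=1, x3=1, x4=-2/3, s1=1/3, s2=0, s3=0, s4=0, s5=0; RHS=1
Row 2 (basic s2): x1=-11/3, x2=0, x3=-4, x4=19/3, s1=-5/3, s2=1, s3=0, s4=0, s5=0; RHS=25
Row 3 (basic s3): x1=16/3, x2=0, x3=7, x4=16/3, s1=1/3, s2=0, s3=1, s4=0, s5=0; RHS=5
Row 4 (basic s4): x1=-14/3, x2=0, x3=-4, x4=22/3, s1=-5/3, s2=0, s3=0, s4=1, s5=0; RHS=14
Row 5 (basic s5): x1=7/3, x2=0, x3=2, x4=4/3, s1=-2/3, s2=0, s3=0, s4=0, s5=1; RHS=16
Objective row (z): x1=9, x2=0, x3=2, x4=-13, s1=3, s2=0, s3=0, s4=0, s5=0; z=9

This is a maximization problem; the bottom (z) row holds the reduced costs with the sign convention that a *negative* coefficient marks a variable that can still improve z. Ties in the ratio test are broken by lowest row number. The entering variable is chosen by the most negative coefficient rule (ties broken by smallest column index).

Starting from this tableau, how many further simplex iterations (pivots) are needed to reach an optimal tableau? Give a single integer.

pivot: x4 in, s3 out → z = 339/16
No improving column remains; optimal.

1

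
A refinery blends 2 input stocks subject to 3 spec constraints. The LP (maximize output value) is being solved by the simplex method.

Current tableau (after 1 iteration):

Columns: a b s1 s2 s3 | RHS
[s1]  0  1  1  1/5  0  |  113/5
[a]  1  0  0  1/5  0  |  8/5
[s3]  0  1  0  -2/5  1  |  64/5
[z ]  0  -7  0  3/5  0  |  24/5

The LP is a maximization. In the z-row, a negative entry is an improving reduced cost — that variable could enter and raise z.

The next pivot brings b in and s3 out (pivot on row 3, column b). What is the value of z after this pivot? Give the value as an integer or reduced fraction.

Minimum ratio for b: (64/5)/1 = 64/5.
z changes by −(z-row coeff of b)·ratio = −(-7)·(64/5) = 448/5.
New z = 24/5 + (448/5) = 472/5.

472/5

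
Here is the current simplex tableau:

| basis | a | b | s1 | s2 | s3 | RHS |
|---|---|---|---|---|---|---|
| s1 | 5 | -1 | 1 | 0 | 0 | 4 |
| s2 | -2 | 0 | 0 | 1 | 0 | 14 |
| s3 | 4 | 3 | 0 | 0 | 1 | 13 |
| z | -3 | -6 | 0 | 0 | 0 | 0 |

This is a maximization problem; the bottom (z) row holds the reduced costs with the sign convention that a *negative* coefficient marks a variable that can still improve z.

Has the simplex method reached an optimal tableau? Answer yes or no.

no

Column a has objective-row coefficient -3, which is negative; an improving pivot exists, so not yet optimal.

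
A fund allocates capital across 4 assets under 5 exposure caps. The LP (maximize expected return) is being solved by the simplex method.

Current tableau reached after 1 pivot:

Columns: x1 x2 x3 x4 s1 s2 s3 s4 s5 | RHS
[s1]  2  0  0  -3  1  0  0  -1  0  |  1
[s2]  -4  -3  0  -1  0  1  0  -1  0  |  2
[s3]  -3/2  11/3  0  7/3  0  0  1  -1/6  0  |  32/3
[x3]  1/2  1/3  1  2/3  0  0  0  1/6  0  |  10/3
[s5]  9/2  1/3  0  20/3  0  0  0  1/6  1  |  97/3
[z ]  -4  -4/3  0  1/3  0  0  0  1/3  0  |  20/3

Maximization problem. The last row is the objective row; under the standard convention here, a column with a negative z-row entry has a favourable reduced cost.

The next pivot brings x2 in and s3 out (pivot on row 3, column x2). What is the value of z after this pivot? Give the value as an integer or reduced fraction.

Minimum ratio for x2: (32/3)/(11/3) = 32/11.
z changes by −(z-row coeff of x2)·ratio = −(-4/3)·(32/11) = 128/33.
New z = 20/3 + (128/33) = 116/11.

116/11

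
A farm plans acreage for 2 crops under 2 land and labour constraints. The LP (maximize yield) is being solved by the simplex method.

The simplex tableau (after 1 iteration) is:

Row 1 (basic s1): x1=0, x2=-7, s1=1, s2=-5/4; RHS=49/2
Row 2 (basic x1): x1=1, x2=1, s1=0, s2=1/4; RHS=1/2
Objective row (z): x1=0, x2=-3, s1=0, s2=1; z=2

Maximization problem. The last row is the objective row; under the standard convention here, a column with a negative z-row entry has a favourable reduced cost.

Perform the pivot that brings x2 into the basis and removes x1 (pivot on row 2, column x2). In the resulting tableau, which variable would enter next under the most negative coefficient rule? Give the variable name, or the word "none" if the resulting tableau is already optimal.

none

Pivot element 1. New z-row = old z-row − (-3)·(row 2/1).
Updated z-row coefficients: x1: 3, x2: 0, s1: 0, s2: 7/4.
No coefficient is strictly negative; the tableau after this pivot is optimal.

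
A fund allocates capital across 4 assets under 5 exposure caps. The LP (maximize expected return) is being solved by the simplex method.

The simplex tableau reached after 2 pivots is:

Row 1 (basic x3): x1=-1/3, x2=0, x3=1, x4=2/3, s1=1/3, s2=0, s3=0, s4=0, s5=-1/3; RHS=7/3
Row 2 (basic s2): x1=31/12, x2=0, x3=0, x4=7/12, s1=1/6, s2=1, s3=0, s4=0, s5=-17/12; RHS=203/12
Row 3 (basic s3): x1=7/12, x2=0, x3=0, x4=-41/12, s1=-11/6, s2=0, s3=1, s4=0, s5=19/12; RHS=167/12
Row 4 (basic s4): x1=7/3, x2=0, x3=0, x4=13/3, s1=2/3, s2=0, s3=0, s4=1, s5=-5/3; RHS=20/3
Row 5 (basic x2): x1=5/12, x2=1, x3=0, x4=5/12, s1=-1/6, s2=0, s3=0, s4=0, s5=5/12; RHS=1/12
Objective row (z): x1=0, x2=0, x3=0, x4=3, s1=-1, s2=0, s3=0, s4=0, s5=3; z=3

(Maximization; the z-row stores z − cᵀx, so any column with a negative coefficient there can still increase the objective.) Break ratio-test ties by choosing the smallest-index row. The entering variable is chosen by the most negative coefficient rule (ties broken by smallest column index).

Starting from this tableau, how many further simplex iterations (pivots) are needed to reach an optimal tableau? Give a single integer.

2

pivot: s1 in, x3 out → z = 10
pivot: x1 in, s4 out → z = 32/3
No improving column remains; optimal.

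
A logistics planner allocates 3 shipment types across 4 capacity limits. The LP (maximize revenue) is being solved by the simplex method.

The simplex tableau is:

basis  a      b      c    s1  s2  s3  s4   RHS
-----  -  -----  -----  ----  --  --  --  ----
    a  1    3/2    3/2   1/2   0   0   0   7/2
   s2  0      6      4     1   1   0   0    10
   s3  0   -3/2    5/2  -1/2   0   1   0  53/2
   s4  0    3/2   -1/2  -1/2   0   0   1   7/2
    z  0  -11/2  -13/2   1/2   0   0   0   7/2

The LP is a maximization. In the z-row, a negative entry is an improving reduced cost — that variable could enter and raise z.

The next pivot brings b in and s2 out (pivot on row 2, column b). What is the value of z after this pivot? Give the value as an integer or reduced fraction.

Minimum ratio for b: 10/6 = 5/3.
z changes by −(z-row coeff of b)·ratio = −(-11/2)·(5/3) = 55/6.
New z = 7/2 + (55/6) = 38/3.

38/3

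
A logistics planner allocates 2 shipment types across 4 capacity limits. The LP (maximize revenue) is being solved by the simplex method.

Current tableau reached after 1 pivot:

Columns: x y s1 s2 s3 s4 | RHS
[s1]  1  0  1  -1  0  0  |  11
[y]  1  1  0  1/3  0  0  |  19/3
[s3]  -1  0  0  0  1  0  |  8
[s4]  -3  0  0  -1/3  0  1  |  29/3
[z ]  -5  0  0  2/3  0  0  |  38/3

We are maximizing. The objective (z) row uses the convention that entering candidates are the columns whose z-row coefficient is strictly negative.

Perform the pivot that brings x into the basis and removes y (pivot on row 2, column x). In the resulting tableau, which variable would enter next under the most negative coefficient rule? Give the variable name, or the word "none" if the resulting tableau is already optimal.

Pivot element 1. New z-row = old z-row − (-5)·(row 2/1).
Updated z-row coefficients: x: 0, y: 5, s1: 0, s2: 7/3, s3: 0, s4: 0.
No coefficient is strictly negative; the tableau after this pivot is optimal.

none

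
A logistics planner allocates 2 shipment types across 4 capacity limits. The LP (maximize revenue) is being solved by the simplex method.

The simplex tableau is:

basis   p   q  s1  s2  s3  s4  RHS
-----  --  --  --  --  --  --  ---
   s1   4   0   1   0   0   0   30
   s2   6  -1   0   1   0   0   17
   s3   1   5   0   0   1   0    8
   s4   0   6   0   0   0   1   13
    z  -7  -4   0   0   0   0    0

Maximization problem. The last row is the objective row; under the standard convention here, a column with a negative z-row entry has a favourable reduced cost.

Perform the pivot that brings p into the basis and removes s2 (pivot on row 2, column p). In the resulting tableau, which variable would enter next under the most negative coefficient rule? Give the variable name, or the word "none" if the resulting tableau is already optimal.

Pivot element 6. New z-row = old z-row − (-7)·(row 2/6).
Updated z-row coefficients: p: 0, q: -31/6, s1: 0, s2: 7/6, s3: 0, s4: 0.
The most negative is -31/6 in column q, so q would enter next.

q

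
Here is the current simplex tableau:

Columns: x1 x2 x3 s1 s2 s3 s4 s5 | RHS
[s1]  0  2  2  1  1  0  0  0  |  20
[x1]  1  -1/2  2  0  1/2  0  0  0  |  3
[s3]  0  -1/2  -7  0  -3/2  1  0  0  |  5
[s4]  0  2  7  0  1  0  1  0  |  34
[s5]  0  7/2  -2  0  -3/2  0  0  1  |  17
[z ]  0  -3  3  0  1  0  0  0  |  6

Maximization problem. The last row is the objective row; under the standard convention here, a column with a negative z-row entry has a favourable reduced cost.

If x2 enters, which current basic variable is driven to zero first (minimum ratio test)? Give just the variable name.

s5

Ratios: row 1 (s1): 20/2 = 10; row 2 (x1): entry -1/2 ≤ 0, skip; row 3 (s3): entry -1/2 ≤ 0, skip; row 4 (s4): 34/2 = 17; row 5 (s5): 17/(7/2) = 34/7.
Minimum ratio 34/7 is in the s5 row, so s5 leaves.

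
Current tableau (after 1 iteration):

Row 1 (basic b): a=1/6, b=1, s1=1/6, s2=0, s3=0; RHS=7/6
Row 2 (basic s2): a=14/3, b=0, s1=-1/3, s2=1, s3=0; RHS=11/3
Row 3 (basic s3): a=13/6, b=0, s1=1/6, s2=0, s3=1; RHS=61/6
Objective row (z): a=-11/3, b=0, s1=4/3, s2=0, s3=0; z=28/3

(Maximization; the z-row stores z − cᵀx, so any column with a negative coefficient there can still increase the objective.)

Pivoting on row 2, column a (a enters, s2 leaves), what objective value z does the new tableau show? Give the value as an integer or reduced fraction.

Minimum ratio for a: (11/3)/(14/3) = 11/14.
z changes by −(z-row coeff of a)·ratio = −(-11/3)·(11/14) = 121/42.
New z = 28/3 + (121/42) = 171/14.

171/14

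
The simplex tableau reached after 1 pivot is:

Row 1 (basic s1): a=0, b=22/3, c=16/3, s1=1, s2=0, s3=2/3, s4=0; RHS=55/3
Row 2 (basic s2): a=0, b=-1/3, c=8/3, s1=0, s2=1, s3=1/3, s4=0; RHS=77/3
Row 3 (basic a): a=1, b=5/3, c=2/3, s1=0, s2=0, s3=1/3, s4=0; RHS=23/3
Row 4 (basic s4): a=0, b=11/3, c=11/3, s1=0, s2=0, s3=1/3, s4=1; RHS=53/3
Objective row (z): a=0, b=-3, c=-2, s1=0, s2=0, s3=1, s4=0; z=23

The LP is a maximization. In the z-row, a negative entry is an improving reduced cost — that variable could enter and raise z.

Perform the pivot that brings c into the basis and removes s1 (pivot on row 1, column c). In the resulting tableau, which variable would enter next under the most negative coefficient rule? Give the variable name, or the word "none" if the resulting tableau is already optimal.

Pivot element 16/3. New z-row = old z-row − (-2)·(row 1/(16/3)).
Updated z-row coefficients: a: 0, b: -1/4, c: 0, s1: 3/8, s2: 0, s3: 5/4, s4: 0.
The most negative is -1/4 in column b, so b would enter next.

b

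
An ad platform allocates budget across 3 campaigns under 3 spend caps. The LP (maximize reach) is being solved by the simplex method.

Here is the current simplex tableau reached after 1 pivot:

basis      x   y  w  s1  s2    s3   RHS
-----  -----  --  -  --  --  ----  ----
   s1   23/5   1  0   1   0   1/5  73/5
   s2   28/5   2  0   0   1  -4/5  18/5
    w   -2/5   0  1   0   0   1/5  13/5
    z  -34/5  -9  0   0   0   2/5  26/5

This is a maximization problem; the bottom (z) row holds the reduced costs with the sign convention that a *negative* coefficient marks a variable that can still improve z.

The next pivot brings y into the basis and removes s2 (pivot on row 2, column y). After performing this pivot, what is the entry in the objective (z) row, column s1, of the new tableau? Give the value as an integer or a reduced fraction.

0

Pivot element is row 2, column y: 2.
Normalize row 2: new (row 2, s1) = 0/2 = 0.
z-row ← z-row − (-9)·(new row 2): 0 − (-9)·0 = 0.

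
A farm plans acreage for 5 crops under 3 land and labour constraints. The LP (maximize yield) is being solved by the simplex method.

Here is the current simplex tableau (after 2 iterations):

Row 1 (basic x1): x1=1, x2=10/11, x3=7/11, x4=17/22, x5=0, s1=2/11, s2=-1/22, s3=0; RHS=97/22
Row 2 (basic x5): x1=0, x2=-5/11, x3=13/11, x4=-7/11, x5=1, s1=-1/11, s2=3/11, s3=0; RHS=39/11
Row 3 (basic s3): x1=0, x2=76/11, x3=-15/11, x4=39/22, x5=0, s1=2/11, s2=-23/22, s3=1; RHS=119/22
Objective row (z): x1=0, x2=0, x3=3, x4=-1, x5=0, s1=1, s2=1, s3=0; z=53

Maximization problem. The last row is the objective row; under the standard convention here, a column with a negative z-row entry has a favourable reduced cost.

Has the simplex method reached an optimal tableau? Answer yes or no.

Column x4 has objective-row coefficient -1, which is negative; an improving pivot exists, so not yet optimal.

no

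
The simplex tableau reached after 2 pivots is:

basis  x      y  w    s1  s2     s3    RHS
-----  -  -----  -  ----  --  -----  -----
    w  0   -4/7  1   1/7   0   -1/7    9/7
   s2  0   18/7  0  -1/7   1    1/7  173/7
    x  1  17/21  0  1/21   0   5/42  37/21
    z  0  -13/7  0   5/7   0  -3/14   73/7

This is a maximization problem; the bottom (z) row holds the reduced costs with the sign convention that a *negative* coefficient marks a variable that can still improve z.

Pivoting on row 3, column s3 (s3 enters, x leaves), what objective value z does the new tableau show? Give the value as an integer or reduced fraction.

Minimum ratio for s3: (37/21)/(5/42) = 74/5.
z changes by −(z-row coeff of s3)·ratio = −(-3/14)·(74/5) = 111/35.
New z = 73/7 + (111/35) = 68/5.

68/5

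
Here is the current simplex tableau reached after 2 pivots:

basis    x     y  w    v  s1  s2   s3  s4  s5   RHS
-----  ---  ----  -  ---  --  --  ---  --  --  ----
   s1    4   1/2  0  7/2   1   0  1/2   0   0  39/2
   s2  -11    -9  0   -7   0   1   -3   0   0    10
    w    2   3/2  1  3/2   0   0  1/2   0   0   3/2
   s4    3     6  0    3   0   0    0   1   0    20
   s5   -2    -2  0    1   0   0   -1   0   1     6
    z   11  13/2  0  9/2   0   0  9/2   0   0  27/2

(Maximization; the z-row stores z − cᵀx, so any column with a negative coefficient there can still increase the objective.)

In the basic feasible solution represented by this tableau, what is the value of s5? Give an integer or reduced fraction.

s5 is basic (row 5); its value is the RHS of that row: 6.

6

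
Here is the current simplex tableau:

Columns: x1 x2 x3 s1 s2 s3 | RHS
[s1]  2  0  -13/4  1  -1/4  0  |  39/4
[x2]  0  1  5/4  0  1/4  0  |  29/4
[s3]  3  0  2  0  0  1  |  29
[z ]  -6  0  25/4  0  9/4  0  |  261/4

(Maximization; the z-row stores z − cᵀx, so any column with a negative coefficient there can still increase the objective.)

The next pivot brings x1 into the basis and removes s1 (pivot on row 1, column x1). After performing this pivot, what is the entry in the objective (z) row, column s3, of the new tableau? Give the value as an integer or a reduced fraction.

0

Pivot element is row 1, column x1: 2.
Normalize row 1: new (row 1, s3) = 0/2 = 0.
z-row ← z-row − (-6)·(new row 1): 0 − (-6)·0 = 0.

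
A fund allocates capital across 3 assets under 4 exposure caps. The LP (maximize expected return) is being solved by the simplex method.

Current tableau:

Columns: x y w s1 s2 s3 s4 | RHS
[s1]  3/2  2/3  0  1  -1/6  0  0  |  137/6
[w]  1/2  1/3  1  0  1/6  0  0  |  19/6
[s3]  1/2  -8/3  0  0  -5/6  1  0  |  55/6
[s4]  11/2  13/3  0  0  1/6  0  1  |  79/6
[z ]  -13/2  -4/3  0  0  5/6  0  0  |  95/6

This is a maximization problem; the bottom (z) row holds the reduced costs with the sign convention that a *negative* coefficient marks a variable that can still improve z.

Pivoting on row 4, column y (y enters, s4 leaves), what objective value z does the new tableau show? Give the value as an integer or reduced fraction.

517/26

Minimum ratio for y: (79/6)/(13/3) = 79/26.
z changes by −(z-row coeff of y)·ratio = −(-4/3)·(79/26) = 158/39.
New z = 95/6 + (158/39) = 517/26.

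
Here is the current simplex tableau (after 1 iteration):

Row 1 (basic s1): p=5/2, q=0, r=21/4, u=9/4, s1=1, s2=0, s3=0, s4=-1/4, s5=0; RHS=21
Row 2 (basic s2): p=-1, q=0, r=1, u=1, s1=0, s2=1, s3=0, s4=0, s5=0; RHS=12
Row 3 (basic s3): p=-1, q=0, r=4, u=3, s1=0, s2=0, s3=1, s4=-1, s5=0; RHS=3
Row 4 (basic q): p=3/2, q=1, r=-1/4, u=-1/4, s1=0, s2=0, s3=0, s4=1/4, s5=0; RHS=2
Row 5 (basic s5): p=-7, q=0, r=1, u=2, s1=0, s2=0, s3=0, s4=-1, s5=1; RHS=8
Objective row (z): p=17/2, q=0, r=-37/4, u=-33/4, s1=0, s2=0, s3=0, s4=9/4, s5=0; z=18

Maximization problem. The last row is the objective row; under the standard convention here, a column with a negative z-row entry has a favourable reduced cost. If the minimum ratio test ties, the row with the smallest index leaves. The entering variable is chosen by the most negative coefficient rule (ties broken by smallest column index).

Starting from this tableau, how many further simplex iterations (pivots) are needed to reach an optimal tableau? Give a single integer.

3

pivot: r in, s3 out → z = 399/16
pivot: u in, r out → z = 105/4
pivot: s4 in, q out → z = 33
No improving column remains; optimal.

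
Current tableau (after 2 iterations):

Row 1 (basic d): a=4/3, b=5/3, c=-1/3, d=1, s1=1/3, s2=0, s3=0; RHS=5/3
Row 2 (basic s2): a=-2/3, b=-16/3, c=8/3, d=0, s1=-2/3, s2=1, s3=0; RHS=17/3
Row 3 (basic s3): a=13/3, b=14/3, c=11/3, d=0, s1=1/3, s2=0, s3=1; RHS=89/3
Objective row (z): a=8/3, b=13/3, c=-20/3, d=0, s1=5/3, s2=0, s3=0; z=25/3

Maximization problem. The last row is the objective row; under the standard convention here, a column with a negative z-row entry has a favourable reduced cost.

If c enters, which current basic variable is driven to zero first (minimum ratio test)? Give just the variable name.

Ratios: row 1 (d): entry -1/3 ≤ 0, skip; row 2 (s2): (17/3)/(8/3) = 17/8; row 3 (s3): (89/3)/(11/3) = 89/11.
Minimum ratio 17/8 is in the s2 row, so s2 leaves.

s2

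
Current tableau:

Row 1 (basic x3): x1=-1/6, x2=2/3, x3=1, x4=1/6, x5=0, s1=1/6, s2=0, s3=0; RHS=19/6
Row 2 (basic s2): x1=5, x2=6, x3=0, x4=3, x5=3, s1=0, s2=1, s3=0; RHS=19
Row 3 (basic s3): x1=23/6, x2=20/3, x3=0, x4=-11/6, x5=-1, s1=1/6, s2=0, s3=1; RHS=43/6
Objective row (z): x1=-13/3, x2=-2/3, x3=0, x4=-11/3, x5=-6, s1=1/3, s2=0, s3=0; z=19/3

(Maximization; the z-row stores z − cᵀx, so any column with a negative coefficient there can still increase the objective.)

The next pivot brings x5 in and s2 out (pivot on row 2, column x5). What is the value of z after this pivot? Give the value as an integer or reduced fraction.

133/3

Minimum ratio for x5: 19/3 = 19/3.
z changes by −(z-row coeff of x5)·ratio = −(-6)·(19/3) = 38.
New z = 19/3 + 38 = 133/3.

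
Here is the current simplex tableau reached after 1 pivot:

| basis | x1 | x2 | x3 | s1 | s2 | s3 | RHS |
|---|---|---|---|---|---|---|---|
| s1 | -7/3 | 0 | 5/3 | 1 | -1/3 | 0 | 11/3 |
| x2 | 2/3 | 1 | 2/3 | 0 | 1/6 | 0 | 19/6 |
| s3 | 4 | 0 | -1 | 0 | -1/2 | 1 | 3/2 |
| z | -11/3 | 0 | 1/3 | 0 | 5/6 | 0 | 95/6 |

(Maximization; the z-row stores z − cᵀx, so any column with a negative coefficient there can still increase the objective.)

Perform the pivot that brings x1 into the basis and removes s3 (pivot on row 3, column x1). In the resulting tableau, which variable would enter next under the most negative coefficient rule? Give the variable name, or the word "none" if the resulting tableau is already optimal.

x3

Pivot element 4. New z-row = old z-row − (-11/3)·(row 3/4).
Updated z-row coefficients: x1: 0, x2: 0, x3: -7/12, s1: 0, s2: 3/8, s3: 11/12.
The most negative is -7/12 in column x3, so x3 would enter next.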